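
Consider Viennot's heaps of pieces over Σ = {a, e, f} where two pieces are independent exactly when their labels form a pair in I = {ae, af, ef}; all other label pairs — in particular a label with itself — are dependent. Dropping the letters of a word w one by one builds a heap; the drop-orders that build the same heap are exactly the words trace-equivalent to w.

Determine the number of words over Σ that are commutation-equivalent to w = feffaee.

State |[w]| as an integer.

140

0(f) covers ∅
1(e) covers ∅
2(f) covers 0:f
3(f) covers 2:f
4(a) covers ∅
5(e) covers 1:e
6(e) covers 5:e
floor of heap: 0:f, 1:e, 4:a
completions by unplaced set U, small U first (add the entries for U minus each lowest piece of U):
  |U|=1: {3}:1  {4}:1  {6}:1
  |U|=2: {2,3}:1  {3,4}:2  {3,6}:2  {4,6}:2  {5,6}:1
  |U|=3: {0,2,3}:1  {1,5,6}:1  {2,3,4}:3  {2,3,6}:3  {3,4,6}:6  {3,5,6}:3  {4,5,6}:3
  |U|=4: {0,2,3,4}:4  {0,2,3,6}:4  {1,3,5,6}:4  {1,4,5,6}:4  {2,3,4,6}:12  {2,3,5,6}:6  {3,4,5,6}:12
  |U|=5: {0,2,3,4,6}:20  {0,2,3,5,6}:10  {1,2,3,5,6}:10  {1,3,4,5,6}:20  {2,3,4,5,6}:30
  start at 0(f): 60
  start at 1(e): 60
  start at 4(a): 20
sum over floor = 140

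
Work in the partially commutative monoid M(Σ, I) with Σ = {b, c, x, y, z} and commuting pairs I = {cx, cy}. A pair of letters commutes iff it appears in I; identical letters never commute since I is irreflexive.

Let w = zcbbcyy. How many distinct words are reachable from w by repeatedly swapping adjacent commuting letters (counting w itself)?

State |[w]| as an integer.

3

#0=z has no predecessor
#1=c depends on [0:z]
#2=b depends on [1:c]
#3=b depends on [2:b]
#4=c depends on [3:b]
#5=y depends on [3:b]
#6=y depends on [5:y]
sources: [0:z]
N(rest) = Σ N(rest − s) over sources s of rest; N(one piece) = 1:
  size 1 → [4]=1  [6]=1
  size 2 → [4,6]=2  [5,6]=1
  size 3 → [4,5,6]=3
  size 4 → [3,4,5,6]=3
  size 5 → [2,3,4,5,6]=3
  first=0(z) contributes 3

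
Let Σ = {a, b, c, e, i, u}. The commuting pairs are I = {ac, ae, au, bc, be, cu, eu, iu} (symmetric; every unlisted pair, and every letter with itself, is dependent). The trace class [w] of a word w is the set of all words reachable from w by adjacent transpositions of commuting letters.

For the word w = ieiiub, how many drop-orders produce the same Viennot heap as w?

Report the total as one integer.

0(i) covers ∅
1(e) covers 0:i
2(i) covers 1:e
3(i) covers 2:i
4(u) covers ∅
5(b) covers 3:i, 4:u
floor of heap: 0:i, 4:u
completions by unplaced set U, small U first (add the entries for U minus each lowest piece of U):
  |U|=1: {5}:1
  |U|=2: {3,5}:1  {4,5}:1
  |U|=3: {2,3,5}:1  {3,4,5}:2
  |U|=4: {1,2,3,5}:1  {2,3,4,5}:3
  start at 0(i): 4
  start at 4(u): 1
sum over floor = 5

5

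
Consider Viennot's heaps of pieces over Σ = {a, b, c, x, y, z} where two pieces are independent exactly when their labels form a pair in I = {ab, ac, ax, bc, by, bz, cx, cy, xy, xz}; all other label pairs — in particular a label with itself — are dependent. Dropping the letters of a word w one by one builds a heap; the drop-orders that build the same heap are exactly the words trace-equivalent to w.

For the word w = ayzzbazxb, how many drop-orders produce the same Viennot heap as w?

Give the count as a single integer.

84

#0=a has no predecessor
#1=y depends on [0:a]
#2=z depends on [1:y]
#3=z depends on [2:z]
#4=b has no predecessor
#5=a depends on [3:z]
#6=z depends on [5:a]
#7=x depends on [4:b]
#8=b depends on [7:x]
sources: [0:a, 4:b]
N(rest) = Σ N(rest − s) over sources s of rest; N(one piece) = 1:
  size 1 → [6]=1  [8]=1
  size 2 → [5,6]=1  [6,8]=2  [7,8]=1
  size 3 → [3,5,6]=1  [4,7,8]=1  [5,6,8]=3  [6,7,8]=3
  size 4 → [2,3,5,6]=1  [3,5,6,8]=4  [4,6,7,8]=4  [5,6,7,8]=6
  size 5 → [1,2,3,5,6]=1  [2,3,5,6,8]=5  [3,5,6,7,8]=10  [4,5,6,7,8]=10
  size 6 → [0,1,2,3,5,6]=1  [1,2,3,5,6,8]=6  [2,3,5,6,7,8]=15  [3,4,5,6,7,8]=20
  size 7 → [0,1,2,3,5,6,8]=7  [1,2,3,5,6,7,8]=21  [2,3,4,5,6,7,8]=35
  first=0(a) contributes 56
  first=4(b) contributes 28
|[w]| = 84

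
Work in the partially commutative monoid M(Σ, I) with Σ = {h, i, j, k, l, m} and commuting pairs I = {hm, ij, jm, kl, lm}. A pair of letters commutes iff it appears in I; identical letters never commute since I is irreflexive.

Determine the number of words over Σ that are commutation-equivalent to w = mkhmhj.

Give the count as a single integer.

drop 0:m onto floor
drop 1:k onto {0:m}
drop 2:h onto {1:k}
drop 3:m onto {1:k}
drop 4:h onto {2:h}
drop 5:j onto {4:h}
ground layer = {0:m}
drop-orders for the pieces not yet dropped (sum over which currently-grounded one goes next):
  1 to go: {3} 1  {5} 1
  2 to go: {3,5} 2  {4,5} 1
  3 to go: {2,4,5} 1  {3,4,5} 3
  4 to go: {2,3,4,5} 4
  if 0:m drops first: 4 orders

4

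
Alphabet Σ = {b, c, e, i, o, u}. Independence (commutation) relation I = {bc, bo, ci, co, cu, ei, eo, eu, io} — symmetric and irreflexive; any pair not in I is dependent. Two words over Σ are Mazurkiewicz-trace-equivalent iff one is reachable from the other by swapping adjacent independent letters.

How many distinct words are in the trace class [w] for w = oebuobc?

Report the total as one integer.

34

piece 0:o — minimal
piece 1:e — minimal
piece 2:b rests on {1:e}
piece 3:u rests on {0:o, 2:b}
piece 4:o rests on {3:u}
piece 5:b rests on {3:u}
piece 6:c rests on {1:e}
minimal pieces: {0:o, 1:e}
ways to finish when only these pieces remain (= sum over removing one remaining piece with nothing left below it):
  1 left: {4}→1  {5}→1  {6}→1
  2 left: {4,5}→2  {4,6}→2  {5,6}→2
  3 left: {3,4,5}→2  {4,5,6}→6
  4 left: {0,3,4,5}→2  {2,3,4,5}→2  {3,4,5,6}→8
  5 left: {0,2,3,4,5}→4  {0,3,4,5,6}→10  {2,3,4,5,6}→10
  placing 0:o first → 10 extensions
  placing 1:e first → 24 extensions
total linear extensions = 34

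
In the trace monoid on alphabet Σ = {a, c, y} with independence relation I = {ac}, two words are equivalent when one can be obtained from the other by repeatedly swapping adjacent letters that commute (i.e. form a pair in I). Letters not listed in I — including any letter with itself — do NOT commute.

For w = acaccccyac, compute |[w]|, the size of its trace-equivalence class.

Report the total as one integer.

42

drop 0:a onto floor
drop 1:c onto floor
drop 2:a onto {0:a}
drop 3:c onto {1:c}
drop 4:c onto {3:c}
drop 5:c onto {4:c}
drop 6:c onto {5:c}
drop 7:y onto {2:a, 6:c}
drop 8:a onto {7:y}
drop 9:c onto {7:y}
ground layer = {0:a, 1:c}
drop-orders for the pieces not yet dropped (sum over which currently-grounded one goes next):
  1 to go: {8} 1  {9} 1
  2 to go: {8,9} 2
  3 to go: {7,8,9} 2
  4 to go: {2,7,8,9} 2  {6,7,8,9} 2
  5 to go: {0,2,7,8,9} 2  {2,6,7,8,9} 4  {5,6,7,8,9} 2
  6 to go: {0,2,6,7,8,9} 6  {2,5,6,7,8,9} 6  {4,5,6,7,8,9} 2
  7 to go: {0,2,5,6,7,8,9} 12  {2,4,5,6,7,8,9} 8  {3,4,5,6,7,8,9} 2
  8 to go: {0,2,4,5,6,7,8,9} 20  {1,3,4,5,6,7,8,9} 2  {2,3,4,5,6,7,8,9} 10
  if 0:a drops first: 12 orders
  if 1:c drops first: 30 orders
heap linearizations: 42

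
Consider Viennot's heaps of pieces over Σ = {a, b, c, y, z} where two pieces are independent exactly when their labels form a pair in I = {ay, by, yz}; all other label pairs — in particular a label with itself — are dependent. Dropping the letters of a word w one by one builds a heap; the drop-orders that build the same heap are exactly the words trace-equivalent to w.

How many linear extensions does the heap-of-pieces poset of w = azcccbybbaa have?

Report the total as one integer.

6

piece 0:a — minimal
piece 1:z rests on {0:a}
piece 2:c rests on {1:z}
piece 3:c rests on {2:c}
piece 4:c rests on {3:c}
piece 5:b rests on {4:c}
piece 6:y rests on {4:c}
piece 7:b rests on {5:b}
piece 8:b rests on {7:b}
piece 9:a rests on {8:b}
piece 10:a rests on {9:a}
minimal pieces: {0:a}
ways to finish when only these pieces remain (= sum over removing one remaining piece with nothing left below it):
  1 left: {6}→1  {10}→1
  2 left: {6,10}→2  {9,10}→1
  3 left: {6,9,10}→3  {8,9,10}→1
  4 left: {6,8,9,10}→4  {7,8,9,10}→1
  5 left: {5,7,8,9,10}→1  {6,7,8,9,10}→5
  6 left: {5,6,7,8,9,10}→6
  7 left: {4,5,6,7,8,9,10}→6
  8 left: {3,4,5,6,7,8,9,10}→6
  9 left: {2,3,4,5,6,7,8,9,10}→6
  placing 0:a first → 6 extensions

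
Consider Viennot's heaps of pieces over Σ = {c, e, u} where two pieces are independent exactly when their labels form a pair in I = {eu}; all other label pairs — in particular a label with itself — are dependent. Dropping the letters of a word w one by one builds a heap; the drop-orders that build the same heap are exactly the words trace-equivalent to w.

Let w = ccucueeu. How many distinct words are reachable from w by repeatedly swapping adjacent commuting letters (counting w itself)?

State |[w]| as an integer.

0(c) covers ∅
1(c) covers 0:c
2(u) covers 1:c
3(c) covers 2:u
4(u) covers 3:c
5(e) covers 3:c
6(e) covers 5:e
7(u) covers 4:u
floor of heap: 0:c
completions by unplaced set U, small U first (add the entries for U minus each lowest piece of U):
  |U|=1: {6}:1  {7}:1
  |U|=2: {4,7}:1  {5,6}:1  {6,7}:2
  |U|=3: {4,6,7}:3  {5,6,7}:3
  |U|=4: {4,5,6,7}:6
  |U|=5: {3,4,5,6,7}:6
  |U|=6: {2,3,4,5,6,7}:6
  start at 0(c): 6

6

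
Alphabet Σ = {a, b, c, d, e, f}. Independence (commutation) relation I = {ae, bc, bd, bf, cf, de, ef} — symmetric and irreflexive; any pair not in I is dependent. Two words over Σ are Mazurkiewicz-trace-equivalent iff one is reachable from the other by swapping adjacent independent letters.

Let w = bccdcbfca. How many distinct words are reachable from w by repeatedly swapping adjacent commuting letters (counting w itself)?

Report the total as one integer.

drop 0:b onto floor
drop 1:c onto floor
drop 2:c onto {1:c}
drop 3:d onto {2:c}
drop 4:c onto {3:d}
drop 5:b onto {0:b}
drop 6:f onto {3:d}
drop 7:c onto {4:c}
drop 8:a onto {5:b, 6:f, 7:c}
ground layer = {0:b, 1:c}
drop-orders for the pieces not yet dropped (sum over which currently-grounded one goes next):
  1 to go: {8} 1
  2 to go: {5,8} 1  {6,8} 1  {7,8} 1
  3 to go: {0,5,8} 1  {4,7,8} 1  {5,6,8} 2  {5,7,8} 2  {6,7,8} 2
  4 to go: {0,5,6,8} 3  {0,5,7,8} 3  {4,5,7,8} 3  {4,6,7,8} 3  {5,6,7,8} 6
  5 to go: {0,4,5,7,8} 6  {0,5,6,7,8} 12  {3,4,6,7,8} 3  {4,5,6,7,8} 12
  6 to go: {0,4,5,6,7,8} 30  {2,3,4,6,7,8} 3  {3,4,5,6,7,8} 15
  7 to go: {0,3,4,5,6,7,8} 45  {1,2,3,4,6,7,8} 3  {2,3,4,5,6,7,8} 18
  if 0:b drops first: 21 orders
  if 1:c drops first: 63 orders
heap linearizations: 84

84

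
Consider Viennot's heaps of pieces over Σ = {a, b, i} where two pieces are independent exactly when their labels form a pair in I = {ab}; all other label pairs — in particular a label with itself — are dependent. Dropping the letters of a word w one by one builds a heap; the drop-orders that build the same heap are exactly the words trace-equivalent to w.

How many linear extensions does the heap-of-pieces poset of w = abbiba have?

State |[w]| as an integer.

drop 0:a onto floor
drop 1:b onto floor
drop 2:b onto {1:b}
drop 3:i onto {0:a, 2:b}
drop 4:b onto {3:i}
drop 5:a onto {3:i}
ground layer = {0:a, 1:b}
drop-orders for the pieces not yet dropped (sum over which currently-grounded one goes next):
  1 to go: {4} 1  {5} 1
  2 to go: {4,5} 2
  3 to go: {3,4,5} 2
  4 to go: {0,3,4,5} 2  {2,3,4,5} 2
  if 0:a drops first: 2 orders
  if 1:b drops first: 4 orders
heap linearizations: 6

6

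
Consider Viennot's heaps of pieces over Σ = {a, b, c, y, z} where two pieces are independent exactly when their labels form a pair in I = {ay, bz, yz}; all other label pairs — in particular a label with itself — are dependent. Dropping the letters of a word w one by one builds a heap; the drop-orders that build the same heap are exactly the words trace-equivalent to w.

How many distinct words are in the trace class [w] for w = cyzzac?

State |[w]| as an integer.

4

#0=c has no predecessor
#1=y depends on [0:c]
#2=z depends on [0:c]
#3=z depends on [2:z]
#4=a depends on [3:z]
#5=c depends on [1:y, 4:a]
sources: [0:c]
N(rest) = Σ N(rest − s) over sources s of rest; N(one piece) = 1:
  size 1 → [5]=1
  size 2 → [1,5]=1  [4,5]=1
  size 3 → [1,4,5]=2  [3,4,5]=1
  size 4 → [1,3,4,5]=3  [2,3,4,5]=1
  first=0(c) contributes 4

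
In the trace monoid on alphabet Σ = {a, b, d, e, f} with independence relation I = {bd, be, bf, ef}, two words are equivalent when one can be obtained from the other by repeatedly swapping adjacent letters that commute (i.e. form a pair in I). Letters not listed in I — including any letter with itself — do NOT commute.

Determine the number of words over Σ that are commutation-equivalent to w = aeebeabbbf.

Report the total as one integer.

#0=a has no predecessor
#1=e depends on [0:a]
#2=e depends on [1:e]
#3=b depends on [0:a]
#4=e depends on [2:e]
#5=a depends on [3:b, 4:e]
#6=b depends on [5:a]
#7=b depends on [6:b]
#8=b depends on [7:b]
#9=f depends on [5:a]
sources: [0:a]
N(rest) = Σ N(rest − s) over sources s of rest; N(one piece) = 1:
  size 1 → [8]=1  [9]=1
  size 2 → [7,8]=1  [8,9]=2
  size 3 → [6,7,8]=1  [7,8,9]=3
  size 4 → [6,7,8,9]=4
  size 5 → [5,6,7,8,9]=4
  size 6 → [3,5,6,7,8,9]=4  [4,5,6,7,8,9]=4
  size 7 → [2,4,5,6,7,8,9]=4  [3,4,5,6,7,8,9]=8
  size 8 → [1,2,4,5,6,7,8,9]=4  [2,3,4,5,6,7,8,9]=12
  first=0(a) contributes 16

16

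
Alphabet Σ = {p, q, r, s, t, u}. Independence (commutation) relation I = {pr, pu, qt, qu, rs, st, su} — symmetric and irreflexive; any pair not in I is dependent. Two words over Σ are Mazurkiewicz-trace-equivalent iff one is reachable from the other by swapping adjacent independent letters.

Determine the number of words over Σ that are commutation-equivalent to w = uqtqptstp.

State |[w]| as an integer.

piece 0:u — minimal
piece 1:q — minimal
piece 2:t rests on {0:u}
piece 3:q rests on {1:q}
piece 4:p rests on {2:t, 3:q}
piece 5:t rests on {4:p}
piece 6:s rests on {4:p}
piece 7:t rests on {5:t}
piece 8:p rests on {6:s, 7:t}
minimal pieces: {0:u, 1:q}
ways to finish when only these pieces remain (= sum over removing one remaining piece with nothing left below it):
  1 left: {8}→1
  2 left: {6,8}→1  {7,8}→1
  3 left: {5,7,8}→1  {6,7,8}→2
  4 left: {5,6,7,8}→3
  5 left: {4,5,6,7,8}→3
  6 left: {2,4,5,6,7,8}→3  {3,4,5,6,7,8}→3
  7 left: {0,2,4,5,6,7,8}→3  {1,3,4,5,6,7,8}→3  {2,3,4,5,6,7,8}→6
  placing 0:u first → 9 extensions
  placing 1:q first → 9 extensions
total linear extensions = 18

18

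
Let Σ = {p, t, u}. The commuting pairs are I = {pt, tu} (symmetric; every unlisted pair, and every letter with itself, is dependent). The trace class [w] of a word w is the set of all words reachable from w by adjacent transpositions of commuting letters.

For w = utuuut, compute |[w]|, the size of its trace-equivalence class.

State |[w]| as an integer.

15

#0=u has no predecessor
#1=t has no predecessor
#2=u depends on [0:u]
#3=u depends on [2:u]
#4=u depends on [3:u]
#5=t depends on [1:t]
sources: [0:u, 1:t]
N(rest) = Σ N(rest − s) over sources s of rest; N(one piece) = 1:
  size 1 → [4]=1  [5]=1
  size 2 → [1,5]=1  [3,4]=1  [4,5]=2
  size 3 → [1,4,5]=3  [2,3,4]=1  [3,4,5]=3
  size 4 → [0,2,3,4]=1  [1,3,4,5]=6  [2,3,4,5]=4
  first=0(u) contributes 10
  first=1(t) contributes 5
|[w]| = 15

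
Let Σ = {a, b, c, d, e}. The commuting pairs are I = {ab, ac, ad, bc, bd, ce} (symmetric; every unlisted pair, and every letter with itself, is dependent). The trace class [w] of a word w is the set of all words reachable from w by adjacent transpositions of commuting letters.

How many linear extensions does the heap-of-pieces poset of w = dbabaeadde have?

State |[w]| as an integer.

0(d) covers ∅
1(b) covers ∅
2(a) covers ∅
3(b) covers 1:b
4(a) covers 2:a
5(e) covers 0:d, 3:b, 4:a
6(a) covers 5:e
7(d) covers 5:e
8(d) covers 7:d
9(e) covers 6:a, 8:d
floor of heap: 0:d, 1:b, 2:a
completions by unplaced set U, small U first (add the entries for U minus each lowest piece of U):
  |U|=1: {9}:1
  |U|=2: {6,9}:1  {8,9}:1
  |U|=3: {6,8,9}:2  {7,8,9}:1
  |U|=4: {6,7,8,9}:3
  |U|=5: {5,6,7,8,9}:3
  |U|=6: {0,5,6,7,8,9}:3  {3,5,6,7,8,9}:3  {4,5,6,7,8,9}:3
  |U|=7: {0,3,5,6,7,8,9}:6  {0,4,5,6,7,8,9}:6  {1,3,5,6,7,8,9}:3  {2,4,5,6,7,8,9}:3  {3,4,5,6,7,8,9}:6
  |U|=8: {0,1,3,5,6,7,8,9}:9  {0,2,4,5,6,7,8,9}:9  {0,3,4,5,6,7,8,9}:18  {1,3,4,5,6,7,8,9}:9  {2,3,4,5,6,7,8,9}:9
  start at 0(d): 18
  start at 1(b): 36
  start at 2(a): 36
sum over floor = 90

90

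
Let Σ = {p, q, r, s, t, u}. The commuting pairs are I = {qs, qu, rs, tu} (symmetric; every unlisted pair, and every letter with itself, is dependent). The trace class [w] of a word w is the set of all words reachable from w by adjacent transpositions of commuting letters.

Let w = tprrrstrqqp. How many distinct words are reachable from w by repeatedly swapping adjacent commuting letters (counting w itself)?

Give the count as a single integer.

4

0(t) covers ∅
1(p) covers 0:t
2(r) covers 1:p
3(r) covers 2:r
4(r) covers 3:r
5(s) covers 1:p
6(t) covers 4:r, 5:s
7(r) covers 6:t
8(q) covers 7:r
9(q) covers 8:q
10(p) covers 9:q
floor of heap: 0:t
completions by unplaced set U, small U first (add the entries for U minus each lowest piece of U):
  |U|=1: {10}:1
  |U|=2: {9,10}:1
  |U|=3: {8,9,10}:1
  |U|=4: {7,8,9,10}:1
  |U|=5: {6,7,8,9,10}:1
  |U|=6: {4,6,7,8,9,10}:1  {5,6,7,8,9,10}:1
  |U|=7: {3,4,6,7,8,9,10}:1  {4,5,6,7,8,9,10}:2
  |U|=8: {2,3,4,6,7,8,9,10}:1  {3,4,5,6,7,8,9,10}:3
  |U|=9: {2,3,4,5,6,7,8,9,10}:4
  start at 0(t): 4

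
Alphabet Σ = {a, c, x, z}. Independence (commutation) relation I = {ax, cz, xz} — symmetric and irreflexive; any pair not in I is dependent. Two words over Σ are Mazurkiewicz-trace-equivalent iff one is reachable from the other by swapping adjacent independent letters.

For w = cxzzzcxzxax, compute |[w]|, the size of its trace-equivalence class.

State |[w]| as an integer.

drop 0:c onto floor
drop 1:x onto {0:c}
drop 2:z onto floor
drop 3:z onto {2:z}
drop 4:z onto {3:z}
drop 5:c onto {1:x}
drop 6:x onto {5:c}
drop 7:z onto {4:z}
drop 8:x onto {6:x}
drop 9:a onto {5:c, 7:z}
drop 10:x onto {8:x}
ground layer = {0:c, 2:z}
drop-orders for the pieces not yet dropped (sum over which currently-grounded one goes next):
  1 to go: {9} 1  {10} 1
  2 to go: {7,9} 1  {8,10} 1  {9,10} 2
  3 to go: {4,7,9} 1  {6,8,10} 1  {7,9,10} 3  {8,9,10} 3
  4 to go: {3,4,7,9} 1  {4,7,9,10} 4  {6,8,9,10} 4  {7,8,9,10} 6
  5 to go: {2,3,4,7,9} 1  {3,4,7,9,10} 5  {4,7,8,9,10} 10  {5,6,8,9,10} 4  {6,7,8,9,10} 10
  6 to go: {1,5,6,8,9,10} 4  {2,3,4,7,9,10} 6  {3,4,7,8,9,10} 15  {4,6,7,8,9,10} 20  {5,6,7,8,9,10} 14
  7 to go: {0,1,5,6,8,9,10} 4  {1,5,6,7,8,9,10} 18  {2,3,4,7,8,9,10} 21  {3,4,6,7,8,9,10} 35  {4,5,6,7,8,9,10} 34
  8 to go: {0,1,5,6,7,8,9,10} 22  {1,4,5,6,7,8,9,10} 52  {2,3,4,6,7,8,9,10} 56  {3,4,5,6,7,8,9,10} 69
  9 to go: {0,1,4,5,6,7,8,9,10} 74  {1,3,4,5,6,7,8,9,10} 121  {2,3,4,5,6,7,8,9,10} 125
  if 0:c drops first: 246 orders
  if 2:z drops first: 195 orders
heap linearizations: 441

441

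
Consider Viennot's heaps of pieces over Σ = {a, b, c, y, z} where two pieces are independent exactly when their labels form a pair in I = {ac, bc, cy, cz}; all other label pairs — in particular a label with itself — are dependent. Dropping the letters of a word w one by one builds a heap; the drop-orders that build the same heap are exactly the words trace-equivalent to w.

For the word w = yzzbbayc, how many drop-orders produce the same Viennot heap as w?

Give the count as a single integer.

8

drop 0:y onto floor
drop 1:z onto {0:y}
drop 2:z onto {1:z}
drop 3:b onto {2:z}
drop 4:b onto {3:b}
drop 5:a onto {4:b}
drop 6:y onto {5:a}
drop 7:c onto floor
ground layer = {0:y, 7:c}
drop-orders for the pieces not yet dropped (sum over which currently-grounded one goes next):
  1 to go: {6} 1  {7} 1
  2 to go: {5,6} 1  {6,7} 2
  3 to go: {4,5,6} 1  {5,6,7} 3
  4 to go: {3,4,5,6} 1  {4,5,6,7} 4
  5 to go: {2,3,4,5,6} 1  {3,4,5,6,7} 5
  6 to go: {1,2,3,4,5,6} 1  {2,3,4,5,6,7} 6
  if 0:y drops first: 7 orders
  if 7:c drops first: 1 orders
heap linearizations: 8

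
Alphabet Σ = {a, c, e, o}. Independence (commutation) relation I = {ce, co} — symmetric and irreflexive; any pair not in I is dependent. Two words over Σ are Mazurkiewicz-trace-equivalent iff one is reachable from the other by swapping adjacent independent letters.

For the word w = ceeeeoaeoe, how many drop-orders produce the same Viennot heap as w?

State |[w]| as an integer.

6

0(c) covers ∅
1(e) covers ∅
2(e) covers 1:e
3(e) covers 2:e
4(e) covers 3:e
5(o) covers 4:e
6(a) covers 0:c, 5:o
7(e) covers 6:a
8(o) covers 7:e
9(e) covers 8:o
floor of heap: 0:c, 1:e
completions by unplaced set U, small U first (add the entries for U minus each lowest piece of U):
  |U|=1: {9}:1
  |U|=2: {8,9}:1
  |U|=3: {7,8,9}:1
  |U|=4: {6,7,8,9}:1
  |U|=5: {0,6,7,8,9}:1  {5,6,7,8,9}:1
  |U|=6: {0,5,6,7,8,9}:2  {4,5,6,7,8,9}:1
  |U|=7: {0,4,5,6,7,8,9}:3  {3,4,5,6,7,8,9}:1
  |U|=8: {0,3,4,5,6,7,8,9}:4  {2,3,4,5,6,7,8,9}:1
  start at 0(c): 1
  start at 1(e): 5
sum over floor = 6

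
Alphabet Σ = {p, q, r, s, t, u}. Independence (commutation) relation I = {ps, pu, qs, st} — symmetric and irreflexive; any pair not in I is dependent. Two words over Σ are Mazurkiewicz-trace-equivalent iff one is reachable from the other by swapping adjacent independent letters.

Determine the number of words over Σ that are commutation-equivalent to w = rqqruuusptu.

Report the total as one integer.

9

piece 0:r — minimal
piece 1:q rests on {0:r}
piece 2:q rests on {1:q}
piece 3:r rests on {2:q}
piece 4:u rests on {3:r}
piece 5:u rests on {4:u}
piece 6:u rests on {5:u}
piece 7:s rests on {6:u}
piece 8:p rests on {3:r}
piece 9:t rests on {6:u, 8:p}
piece 10:u rests on {7:s, 9:t}
minimal pieces: {0:r}
ways to finish when only these pieces remain (= sum over removing one remaining piece with nothing left below it):
  1 left: {10}→1
  2 left: {7,10}→1  {9,10}→1
  3 left: {7,9,10}→2  {8,9,10}→1
  4 left: {6,7,9,10}→2  {7,8,9,10}→3
  5 left: {5,6,7,9,10}→2  {6,7,8,9,10}→5
  6 left: {4,5,6,7,9,10}→2  {5,6,7,8,9,10}→7
  7 left: {4,5,6,7,8,9,10}→9
  8 left: {3,4,5,6,7,8,9,10}→9
  9 left: {2,3,4,5,6,7,8,9,10}→9
  placing 0:r first → 9 extensions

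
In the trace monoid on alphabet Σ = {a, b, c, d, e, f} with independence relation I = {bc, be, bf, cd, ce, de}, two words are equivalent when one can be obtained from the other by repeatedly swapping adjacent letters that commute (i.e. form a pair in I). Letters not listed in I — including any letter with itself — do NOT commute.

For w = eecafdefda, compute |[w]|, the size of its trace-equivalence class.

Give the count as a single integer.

6

piece 0:e — minimal
piece 1:e rests on {0:e}
piece 2:c — minimal
piece 3:a rests on {1:e, 2:c}
piece 4:f rests on {3:a}
piece 5:d rests on {4:f}
piece 6:e rests on {4:f}
piece 7:f rests on {5:d, 6:e}
piece 8:d rests on {7:f}
piece 9:a rests on {8:d}
minimal pieces: {0:e, 2:c}
ways to finish when only these pieces remain (= sum over removing one remaining piece with nothing left below it):
  1 left: {9}→1
  2 left: {8,9}→1
  3 left: {7,8,9}→1
  4 left: {5,7,8,9}→1  {6,7,8,9}→1
  5 left: {5,6,7,8,9}→2
  6 left: {4,5,6,7,8,9}→2
  7 left: {3,4,5,6,7,8,9}→2
  8 left: {1,3,4,5,6,7,8,9}→2  {2,3,4,5,6,7,8,9}→2
  placing 0:e first → 4 extensions
  placing 2:c first → 2 extensions
total linear extensions = 6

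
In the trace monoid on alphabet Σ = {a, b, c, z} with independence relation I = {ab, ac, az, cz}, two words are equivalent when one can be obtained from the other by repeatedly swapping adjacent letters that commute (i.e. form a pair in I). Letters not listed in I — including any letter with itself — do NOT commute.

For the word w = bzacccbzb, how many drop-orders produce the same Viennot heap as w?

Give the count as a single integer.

piece 0:b — minimal
piece 1:z rests on {0:b}
piece 2:a — minimal
piece 3:c rests on {0:b}
piece 4:c rests on {3:c}
piece 5:c rests on {4:c}
piece 6:b rests on {1:z, 5:c}
piece 7:z rests on {6:b}
piece 8:b rests on {7:z}
minimal pieces: {0:b, 2:a}
ways to finish when only these pieces remain (= sum over removing one remaining piece with nothing left below it):
  1 left: {2}→1  {8}→1
  2 left: {2,8}→2  {7,8}→1
  3 left: {2,7,8}→3  {6,7,8}→1
  4 left: {1,6,7,8}→1  {2,6,7,8}→4  {5,6,7,8}→1
  5 left: {1,2,6,7,8}→5  {1,5,6,7,8}→2  {2,5,6,7,8}→5  {4,5,6,7,8}→1
  6 left: {1,2,5,6,7,8}→12  {1,4,5,6,7,8}→3  {2,4,5,6,7,8}→6  {3,4,5,6,7,8}→1
  7 left: {1,2,4,5,6,7,8}→21  {1,3,4,5,6,7,8}→4  {2,3,4,5,6,7,8}→7
  placing 0:b first → 32 extensions
  placing 2:a first → 4 extensions
total linear extensions = 36

36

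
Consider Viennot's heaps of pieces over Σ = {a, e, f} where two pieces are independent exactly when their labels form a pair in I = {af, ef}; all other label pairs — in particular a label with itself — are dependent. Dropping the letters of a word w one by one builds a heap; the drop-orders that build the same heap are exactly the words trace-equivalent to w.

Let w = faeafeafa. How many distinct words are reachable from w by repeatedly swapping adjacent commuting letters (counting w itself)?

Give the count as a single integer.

0(f) covers ∅
1(a) covers ∅
2(e) covers 1:a
3(a) covers 2:e
4(f) covers 0:f
5(e) covers 3:a
6(a) covers 5:e
7(f) covers 4:f
8(a) covers 6:a
floor of heap: 0:f, 1:a
completions by unplaced set U, small U first (add the entries for U minus each lowest piece of U):
  |U|=1: {7}:1  {8}:1
  |U|=2: {4,7}:1  {6,8}:1  {7,8}:2
  |U|=3: {0,4,7}:1  {4,7,8}:3  {5,6,8}:1  {6,7,8}:3
  |U|=4: {0,4,7,8}:4  {3,5,6,8}:1  {4,6,7,8}:6  {5,6,7,8}:4
  |U|=5: {0,4,6,7,8}:10  {2,3,5,6,8}:1  {3,5,6,7,8}:5  {4,5,6,7,8}:10
  |U|=6: {0,4,5,6,7,8}:20  {1,2,3,5,6,8}:1  {2,3,5,6,7,8}:6  {3,4,5,6,7,8}:15
  |U|=7: {0,3,4,5,6,7,8}:35  {1,2,3,5,6,7,8}:7  {2,3,4,5,6,7,8}:21
  start at 0(f): 28
  start at 1(a): 56
sum over floor = 84

84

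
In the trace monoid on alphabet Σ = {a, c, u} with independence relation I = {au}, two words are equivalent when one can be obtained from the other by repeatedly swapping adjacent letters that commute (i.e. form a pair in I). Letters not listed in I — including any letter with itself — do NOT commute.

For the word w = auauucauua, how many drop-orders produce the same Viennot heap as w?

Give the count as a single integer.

drop 0:a onto floor
drop 1:u onto floor
drop 2:a onto {0:a}
drop 3:u onto {1:u}
drop 4:u onto {3:u}
drop 5:c onto {2:a, 4:u}
drop 6:a onto {5:c}
drop 7:u onto {5:c}
drop 8:u onto {7:u}
drop 9:a onto {6:a}
ground layer = {0:a, 1:u}
drop-orders for the pieces not yet dropped (sum over which currently-grounded one goes next):
  1 to go: {8} 1  {9} 1
  2 to go: {6,9} 1  {7,8} 1  {8,9} 2
  3 to go: {6,8,9} 3  {7,8,9} 3
  4 to go: {6,7,8,9} 6
  5 to go: {5,6,7,8,9} 6
  6 to go: {2,5,6,7,8,9} 6  {4,5,6,7,8,9} 6
  7 to go: {0,2,5,6,7,8,9} 6  {2,4,5,6,7,8,9} 12  {3,4,5,6,7,8,9} 6
  8 to go: {0,2,4,5,6,7,8,9} 18  {1,3,4,5,6,7,8,9} 6  {2,3,4,5,6,7,8,9} 18
  if 0:a drops first: 24 orders
  if 1:u drops first: 36 orders
heap linearizations: 60

60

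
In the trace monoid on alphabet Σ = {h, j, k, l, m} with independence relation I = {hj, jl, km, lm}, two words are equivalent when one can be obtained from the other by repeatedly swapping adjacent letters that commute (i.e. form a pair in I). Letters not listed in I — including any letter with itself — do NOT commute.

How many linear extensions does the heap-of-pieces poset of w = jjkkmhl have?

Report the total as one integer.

piece 0:j — minimal
piece 1:j rests on {0:j}
piece 2:k rests on {1:j}
piece 3:k rests on {2:k}
piece 4:m rests on {1:j}
piece 5:h rests on {3:k, 4:m}
piece 6:l rests on {5:h}
minimal pieces: {0:j}
ways to finish when only these pieces remain (= sum over removing one remaining piece with nothing left below it):
  1 left: {6}→1
  2 left: {5,6}→1
  3 left: {3,5,6}→1  {4,5,6}→1
  4 left: {2,3,5,6}→1  {3,4,5,6}→2
  5 left: {2,3,4,5,6}→3
  placing 0:j first → 3 extensions

3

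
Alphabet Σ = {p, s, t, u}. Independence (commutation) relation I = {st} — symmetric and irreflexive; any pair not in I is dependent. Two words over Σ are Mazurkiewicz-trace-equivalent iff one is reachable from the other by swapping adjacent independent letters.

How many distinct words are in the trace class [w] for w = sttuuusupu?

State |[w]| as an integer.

drop 0:s onto floor
drop 1:t onto floor
drop 2:t onto {1:t}
drop 3:u onto {0:s, 2:t}
drop 4:u onto {3:u}
drop 5:u onto {4:u}
drop 6:s onto {5:u}
drop 7:u onto {6:s}
drop 8:p onto {7:u}
drop 9:u onto {8:p}
ground layer = {0:s, 1:t}
drop-orders for the pieces not yet dropped (sum over which currently-grounded one goes next):
  1 to go: {9} 1
  2 to go: {8,9} 1
  3 to go: {7,8,9} 1
  4 to go: {6,7,8,9} 1
  5 to go: {5,6,7,8,9} 1
  6 to go: {4,5,6,7,8,9} 1
  7 to go: {3,4,5,6,7,8,9} 1
  8 to go: {0,3,4,5,6,7,8,9} 1  {2,3,4,5,6,7,8,9} 1
  if 0:s drops first: 1 orders
  if 1:t drops first: 2 orders
heap linearizations: 3

3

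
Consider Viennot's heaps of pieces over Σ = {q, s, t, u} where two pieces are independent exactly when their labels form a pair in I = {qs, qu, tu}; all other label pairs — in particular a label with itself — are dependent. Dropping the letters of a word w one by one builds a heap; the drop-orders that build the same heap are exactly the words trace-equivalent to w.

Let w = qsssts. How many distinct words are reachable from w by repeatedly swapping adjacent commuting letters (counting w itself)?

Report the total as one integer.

4

drop 0:q onto floor
drop 1:s onto floor
drop 2:s onto {1:s}
drop 3:s onto {2:s}
drop 4:t onto {0:q, 3:s}
drop 5:s onto {4:t}
ground layer = {0:q, 1:s}
drop-orders for the pieces not yet dropped (sum over which currently-grounded one goes next):
  1 to go: {5} 1
  2 to go: {4,5} 1
  3 to go: {0,4,5} 1  {3,4,5} 1
  4 to go: {0,3,4,5} 2  {2,3,4,5} 1
  if 0:q drops first: 1 orders
  if 1:s drops first: 3 orders
heap linearizations: 4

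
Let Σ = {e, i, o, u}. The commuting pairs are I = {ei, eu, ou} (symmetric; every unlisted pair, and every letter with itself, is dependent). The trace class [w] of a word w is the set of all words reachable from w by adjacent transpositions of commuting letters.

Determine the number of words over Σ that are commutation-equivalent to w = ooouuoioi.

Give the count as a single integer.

piece 0:o — minimal
piece 1:o rests on {0:o}
piece 2:o rests on {1:o}
piece 3:u — minimal
piece 4:u rests on {3:u}
piece 5:o rests on {2:o}
piece 6:i rests on {4:u, 5:o}
piece 7:o rests on {6:i}
piece 8:i rests on {7:o}
minimal pieces: {0:o, 3:u}
ways to finish when only these pieces remain (= sum over removing one remaining piece with nothing left below it):
  1 left: {8}→1
  2 left: {7,8}→1
  3 left: {6,7,8}→1
  4 left: {4,6,7,8}→1  {5,6,7,8}→1
  5 left: {2,5,6,7,8}→1  {3,4,6,7,8}→1  {4,5,6,7,8}→2
  6 left: {1,2,5,6,7,8}→1  {2,4,5,6,7,8}→3  {3,4,5,6,7,8}→3
  7 left: {0,1,2,5,6,7,8}→1  {1,2,4,5,6,7,8}→4  {2,3,4,5,6,7,8}→6
  placing 0:o first → 10 extensions
  placing 3:u first → 5 extensions
total linear extensions = 15

15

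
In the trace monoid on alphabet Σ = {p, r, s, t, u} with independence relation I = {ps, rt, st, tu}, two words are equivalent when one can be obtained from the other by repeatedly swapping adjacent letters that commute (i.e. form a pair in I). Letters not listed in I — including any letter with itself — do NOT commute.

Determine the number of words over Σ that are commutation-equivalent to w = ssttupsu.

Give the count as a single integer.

25

drop 0:s onto floor
drop 1:s onto {0:s}
drop 2:t onto floor
drop 3:t onto {2:t}
drop 4:u onto {1:s}
drop 5:p onto {3:t, 4:u}
drop 6:s onto {4:u}
drop 7:u onto {5:p, 6:s}
ground layer = {0:s, 2:t}
drop-orders for the pieces not yet dropped (sum over which currently-grounded one goes next):
  1 to go: {7} 1
  2 to go: {5,7} 1  {6,7} 1
  3 to go: {3,5,7} 1  {5,6,7} 2
  4 to go: {2,3,5,7} 1  {3,5,6,7} 3  {4,5,6,7} 2
  5 to go: {1,4,5,6,7} 2  {2,3,5,6,7} 4  {3,4,5,6,7} 5
  6 to go: {0,1,4,5,6,7} 2  {1,3,4,5,6,7} 7  {2,3,4,5,6,7} 9
  if 0:s drops first: 16 orders
  if 2:t drops first: 9 orders
heap linearizations: 25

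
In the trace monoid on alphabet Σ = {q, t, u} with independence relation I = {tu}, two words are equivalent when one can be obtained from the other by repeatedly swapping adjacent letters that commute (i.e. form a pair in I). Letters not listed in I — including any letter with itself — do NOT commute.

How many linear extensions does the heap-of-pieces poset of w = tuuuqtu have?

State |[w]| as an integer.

8

piece 0:t — minimal
piece 1:u — minimal
piece 2:u rests on {1:u}
piece 3:u rests on {2:u}
piece 4:q rests on {0:t, 3:u}
piece 5:t rests on {4:q}
piece 6:u rests on {4:q}
minimal pieces: {0:t, 1:u}
ways to finish when only these pieces remain (= sum over removing one remaining piece with nothing left below it):
  1 left: {5}→1  {6}→1
  2 left: {5,6}→2
  3 left: {4,5,6}→2
  4 left: {0,4,5,6}→2  {3,4,5,6}→2
  5 left: {0,3,4,5,6}→4  {2,3,4,5,6}→2
  placing 0:t first → 2 extensions
  placing 1:u first → 6 extensions
total linear extensions = 8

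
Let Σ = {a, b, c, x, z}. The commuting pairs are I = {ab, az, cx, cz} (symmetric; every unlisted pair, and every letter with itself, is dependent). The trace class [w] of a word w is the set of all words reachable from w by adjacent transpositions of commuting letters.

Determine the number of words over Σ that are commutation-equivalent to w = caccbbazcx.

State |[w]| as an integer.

11

drop 0:c onto floor
drop 1:a onto {0:c}
drop 2:c onto {1:a}
drop 3:c onto {2:c}
drop 4:b onto {3:c}
drop 5:b onto {4:b}
drop 6:a onto {3:c}
drop 7:z onto {5:b}
drop 8:c onto {5:b, 6:a}
drop 9:x onto {6:a, 7:z}
ground layer = {0:c}
drop-orders for the pieces not yet dropped (sum over which currently-grounded one goes next):
  1 to go: {8} 1  {9} 1
  2 to go: {7,9} 1  {8,9} 2
  3 to go: {6,8,9} 2  {7,8,9} 3
  4 to go: {5,7,8,9} 3  {6,7,8,9} 5
  5 to go: {4,5,7,8,9} 3  {5,6,7,8,9} 8
  6 to go: {4,5,6,7,8,9} 11
  7 to go: {3,4,5,6,7,8,9} 11
  8 to go: {2,3,4,5,6,7,8,9} 11
  if 0:c drops first: 11 orders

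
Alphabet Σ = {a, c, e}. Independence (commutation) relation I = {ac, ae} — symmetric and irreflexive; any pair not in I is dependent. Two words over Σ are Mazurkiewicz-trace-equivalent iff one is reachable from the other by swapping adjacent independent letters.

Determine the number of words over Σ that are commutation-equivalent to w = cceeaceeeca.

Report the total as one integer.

55

drop 0:c onto floor
drop 1:c onto {0:c}
drop 2:e onto {1:c}
drop 3:e onto {2:e}
drop 4:a onto floor
drop 5:c onto {3:e}
drop 6:e onto {5:c}
drop 7:e onto {6:e}
drop 8:e onto {7:e}
drop 9:c onto {8:e}
drop 10:a onto {4:a}
ground layer = {0:c, 4:a}
drop-orders for the pieces not yet dropped (sum over which currently-grounded one goes next):
  1 to go: {9} 1  {10} 1
  2 to go: {4,10} 1  {8,9} 1  {9,10} 2
  3 to go: {4,9,10} 3  {7,8,9} 1  {8,9,10} 3
  4 to go: {4,8,9,10} 6  {6,7,8,9} 1  {7,8,9,10} 4
  5 to go: {4,7,8,9,10} 10  {5,6,7,8,9} 1  {6,7,8,9,10} 5
  6 to go: {3,5,6,7,8,9} 1  {4,6,7,8,9,10} 15  {5,6,7,8,9,10} 6
  7 to go: {2,3,5,6,7,8,9} 1  {3,5,6,7,8,9,10} 7  {4,5,6,7,8,9,10} 21
  8 to go: {1,2,3,5,6,7,8,9} 1  {2,3,5,6,7,8,9,10} 8  {3,4,5,6,7,8,9,10} 28
  9 to go: {0,1,2,3,5,6,7,8,9} 1  {1,2,3,5,6,7,8,9,10} 9  {2,3,4,5,6,7,8,9,10} 36
  if 0:c drops first: 45 orders
  if 4:a drops first: 10 orders
heap linearizations: 55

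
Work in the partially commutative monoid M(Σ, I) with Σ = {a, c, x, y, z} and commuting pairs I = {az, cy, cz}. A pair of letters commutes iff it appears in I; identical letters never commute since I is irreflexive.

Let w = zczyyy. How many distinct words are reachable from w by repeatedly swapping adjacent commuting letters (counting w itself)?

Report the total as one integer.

drop 0:z onto floor
drop 1:c onto floor
drop 2:z onto {0:z}
drop 3:y onto {2:z}
drop 4:y onto {3:y}
drop 5:y onto {4:y}
ground layer = {0:z, 1:c}
drop-orders for the pieces not yet dropped (sum over which currently-grounded one goes next):
  1 to go: {1} 1  {5} 1
  2 to go: {1,5} 2  {4,5} 1
  3 to go: {1,4,5} 3  {3,4,5} 1
  4 to go: {1,3,4,5} 4  {2,3,4,5} 1
  if 0:z drops first: 5 orders
  if 1:c drops first: 1 orders
heap linearizations: 6

6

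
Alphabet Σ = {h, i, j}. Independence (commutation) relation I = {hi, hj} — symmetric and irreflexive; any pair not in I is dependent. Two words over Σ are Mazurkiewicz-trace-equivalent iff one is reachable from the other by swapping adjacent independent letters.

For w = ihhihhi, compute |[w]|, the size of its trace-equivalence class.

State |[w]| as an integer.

#0=i has no predecessor
#1=h has no predecessor
#2=h depends on [1:h]
#3=i depends on [0:i]
#4=h depends on [2:h]
#5=h depends on [4:h]
#6=i depends on [3:i]
sources: [0:i, 1:h]
N(rest) = Σ N(rest − s) over sources s of rest; N(one piece) = 1:
  size 1 → [5]=1  [6]=1
  size 2 → [3,6]=1  [4,5]=1  [5,6]=2
  size 3 → [0,3,6]=1  [2,4,5]=1  [3,5,6]=3  [4,5,6]=3
  size 4 → [0,3,5,6]=4  [1,2,4,5]=1  [2,4,5,6]=4  [3,4,5,6]=6
  size 5 → [0,3,4,5,6]=10  [1,2,4,5,6]=5  [2,3,4,5,6]=10
  first=0(i) contributes 15
  first=1(h) contributes 20
|[w]| = 35

35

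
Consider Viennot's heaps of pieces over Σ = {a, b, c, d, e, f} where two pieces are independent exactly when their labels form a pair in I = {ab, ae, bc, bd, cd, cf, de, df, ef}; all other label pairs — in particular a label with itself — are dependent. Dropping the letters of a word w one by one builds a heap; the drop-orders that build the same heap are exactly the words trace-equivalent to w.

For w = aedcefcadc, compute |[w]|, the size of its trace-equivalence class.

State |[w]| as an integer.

100

piece 0:a — minimal
piece 1:e — minimal
piece 2:d rests on {0:a}
piece 3:c rests on {0:a, 1:e}
piece 4:e rests on {3:c}
piece 5:f rests on {0:a}
piece 6:c rests on {4:e}
piece 7:a rests on {2:d, 5:f, 6:c}
piece 8:d rests on {7:a}
piece 9:c rests on {7:a}
minimal pieces: {0:a, 1:e}
ways to finish when only these pieces remain (= sum over removing one remaining piece with nothing left below it):
  1 left: {8}→1  {9}→1
  2 left: {8,9}→2
  3 left: {7,8,9}→2
  4 left: {2,7,8,9}→2  {5,7,8,9}→2  {6,7,8,9}→2
  5 left: {2,5,7,8,9}→4  {2,6,7,8,9}→4  {4,6,7,8,9}→2  {5,6,7,8,9}→4
  6 left: {2,4,6,7,8,9}→6  {2,5,6,7,8,9}→12  {3,4,6,7,8,9}→2  {4,5,6,7,8,9}→6
  7 left: {1,3,4,6,7,8,9}→2  {2,3,4,6,7,8,9}→8  {2,4,5,6,7,8,9}→24  {3,4,5,6,7,8,9}→8
  8 left: {1,2,3,4,6,7,8,9}→10  {1,3,4,5,6,7,8,9}→10  {2,3,4,5,6,7,8,9}→40
  placing 0:a first → 60 extensions
  placing 1:e first → 40 extensions
total linear extensions = 100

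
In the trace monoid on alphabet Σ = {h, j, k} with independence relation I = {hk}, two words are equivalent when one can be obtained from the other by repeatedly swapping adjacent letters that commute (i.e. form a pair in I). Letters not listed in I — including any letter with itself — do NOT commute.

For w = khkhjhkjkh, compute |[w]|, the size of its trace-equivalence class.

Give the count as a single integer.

drop 0:k onto floor
drop 1:h onto floor
drop 2:k onto {0:k}
drop 3:h onto {1:h}
drop 4:j onto {2:k, 3:h}
drop 5:h onto {4:j}
drop 6:k onto {4:j}
drop 7:j onto {5:h, 6:k}
drop 8:k onto {7:j}
drop 9:h onto {7:j}
ground layer = {0:k, 1:h}
drop-orders for the pieces not yet dropped (sum over which currently-grounded one goes next):
  1 to go: {8} 1  {9} 1
  2 to go: {8,9} 2
  3 to go: {7,8,9} 2
  4 to go: {5,7,8,9} 2  {6,7,8,9} 2
  5 to go: {5,6,7,8,9} 4
  6 to go: {4,5,6,7,8,9} 4
  7 to go: {2,4,5,6,7,8,9} 4  {3,4,5,6,7,8,9} 4
  8 to go: {0,2,4,5,6,7,8,9} 4  {1,3,4,5,6,7,8,9} 4  {2,3,4,5,6,7,8,9} 8
  if 0:k drops first: 12 orders
  if 1:h drops first: 12 orders
heap linearizations: 24

24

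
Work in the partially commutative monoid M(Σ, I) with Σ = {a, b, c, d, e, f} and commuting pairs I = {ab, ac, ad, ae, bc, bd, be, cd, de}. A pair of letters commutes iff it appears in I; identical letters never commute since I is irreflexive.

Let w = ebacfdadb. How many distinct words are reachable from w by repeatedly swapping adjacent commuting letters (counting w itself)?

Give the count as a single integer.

#0=e has no predecessor
#1=b has no predecessor
#2=a has no predecessor
#3=c depends on [0:e]
#4=f depends on [1:b, 2:a, 3:c]
#5=d depends on [4:f]
#6=a depends on [4:f]
#7=d depends on [5:d]
#8=b depends on [4:f]
sources: [0:e, 1:b, 2:a]
N(rest) = Σ N(rest − s) over sources s of rest; N(one piece) = 1:
  size 1 → [6]=1  [7]=1  [8]=1
  size 2 → [5,7]=1  [6,7]=2  [6,8]=2  [7,8]=2
  size 3 → [5,6,7]=3  [5,7,8]=3  [6,7,8]=6
  size 4 → [5,6,7,8]=12
  size 5 → [4,5,6,7,8]=12
  size 6 → [1,4,5,6,7,8]=12  [2,4,5,6,7,8]=12  [3,4,5,6,7,8]=12
  size 7 → [0,3,4,5,6,7,8]=12  [1,2,4,5,6,7,8]=24  [1,3,4,5,6,7,8]=24  [2,3,4,5,6,7,8]=24
  first=0(e) contributes 72
  first=1(b) contributes 36
  first=2(a) contributes 36
|[w]| = 144

144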